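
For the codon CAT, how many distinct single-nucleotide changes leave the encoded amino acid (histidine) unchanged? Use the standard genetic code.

1

Position 1: none → 0 synonymous.
Position 2: none → 0 synonymous.
Position 3: CAC → 1 synonymous.
Total: 0 + 0 + 1 = 1.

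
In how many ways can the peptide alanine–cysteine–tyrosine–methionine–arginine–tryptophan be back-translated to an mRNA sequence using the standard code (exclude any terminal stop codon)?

96

Ala: 4 codons.
Cys: 2 codons.
Tyr: 2 codons.
Met: 1 codon.
Arg: 6 codons.
Trp: 1 codon.
4 × 2 × 2 × 1 × 6 × 1 = 96.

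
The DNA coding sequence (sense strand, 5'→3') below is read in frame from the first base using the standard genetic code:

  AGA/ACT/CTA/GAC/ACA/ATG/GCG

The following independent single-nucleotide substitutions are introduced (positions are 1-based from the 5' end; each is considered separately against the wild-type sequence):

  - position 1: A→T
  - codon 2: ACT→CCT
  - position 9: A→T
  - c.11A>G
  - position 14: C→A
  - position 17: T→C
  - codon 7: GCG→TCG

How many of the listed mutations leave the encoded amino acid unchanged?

Codon 1: AGA (Arg) → TGA (Stop) — nonsense.
Codon 2: ACT (Thr) → CCT (Pro) — missense.
Codon 3: CTA (Leu) → CTT (Leu) — synonymous.
Codon 4: GAC (Asp) → GGC (Gly) — missense.
Codon 5: ACA (Thr) → AAA (Lys) — missense.
Codon 6: ATG (Met) → ACG (Thr) — missense.
Codon 7: GCG (Ala) → TCG (Ser) — missense.
Synonymous: 1 of 7.

1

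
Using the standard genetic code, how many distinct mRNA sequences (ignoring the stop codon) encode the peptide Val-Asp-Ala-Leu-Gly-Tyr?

1536

Val: 4 codons.
Asp: 2 codons.
Ala: 4 codons.
Leu: 6 codons.
Gly: 4 codons.
Tyr: 2 codons.
4 × 2 × 4 × 6 × 4 × 2 = 1536.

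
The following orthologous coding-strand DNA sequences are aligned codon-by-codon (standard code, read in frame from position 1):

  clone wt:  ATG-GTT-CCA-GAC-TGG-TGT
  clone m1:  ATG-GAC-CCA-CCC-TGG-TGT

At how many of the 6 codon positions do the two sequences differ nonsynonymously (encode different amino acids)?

2

Codon 1: ATG Met / ATG Met — identical.
Codon 2: GTT Val / GAC Asp — nonsynonymous.
Codon 3: CCA Pro / CCA Pro — identical.
Codon 4: GAC Asp / CCC Pro — nonsynonymous.
Codon 5: TGG Trp / TGG Trp — identical.
Codon 6: TGT Cys / TGT Cys — identical.
Nonsynonymous differences: 2.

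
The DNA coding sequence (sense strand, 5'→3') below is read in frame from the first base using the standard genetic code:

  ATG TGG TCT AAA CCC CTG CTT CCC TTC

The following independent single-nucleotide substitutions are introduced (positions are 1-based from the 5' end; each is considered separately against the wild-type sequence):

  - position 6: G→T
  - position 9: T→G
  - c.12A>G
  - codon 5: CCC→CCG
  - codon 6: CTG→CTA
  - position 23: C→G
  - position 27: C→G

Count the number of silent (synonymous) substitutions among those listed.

4

Codon 2: TGG (Trp) → TGT (Cys) — missense.
Codon 3: TCT (Ser) → TCG (Ser) — synonymous.
Codon 4: AAA (Lys) → AAG (Lys) — synonymous.
Codon 5: CCC (Pro) → CCG (Pro) — synonymous.
Codon 6: CTG (Leu) → CTA (Leu) — synonymous.
Codon 8: CCC (Pro) → CGC (Arg) — missense.
Codon 9: TTC (Phe) → TTG (Leu) — missense.
Synonymous: 4 of 7.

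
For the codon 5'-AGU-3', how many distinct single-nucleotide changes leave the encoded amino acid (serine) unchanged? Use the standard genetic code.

Position 1: none → 0 synonymous.
Position 2: none → 0 synonymous.
Position 3: AGC → 1 synonymous.
Total: 0 + 0 + 1 = 1.

1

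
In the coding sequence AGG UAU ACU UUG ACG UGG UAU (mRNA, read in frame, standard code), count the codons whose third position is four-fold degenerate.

2

Codon 1 AGG (Arg): third position 2-fold.
Codon 2 UAU (Tyr): third position 2-fold.
Codon 3 ACU (Thr): third position 4-fold.
Codon 4 UUG (Leu): third position 2-fold.
Codon 5 ACG (Thr): third position 4-fold.
Codon 6 UGG (Trp): third position 1-fold.
Codon 7 UAU (Tyr): third position 2-fold.
Four-fold degenerate third positions: 2.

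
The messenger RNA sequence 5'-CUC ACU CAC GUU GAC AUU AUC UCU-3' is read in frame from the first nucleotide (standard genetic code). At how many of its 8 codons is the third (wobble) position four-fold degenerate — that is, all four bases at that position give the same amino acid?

Codon 1 CUC (Leu): third position 4-fold.
Codon 2 ACU (Thr): third position 4-fold.
Codon 3 CAC (His): third position 2-fold.
Codon 4 GUU (Val): third position 4-fold.
Codon 5 GAC (Asp): third position 2-fold.
Codon 6 AUU (Ile): third position 3-fold.
Codon 7 AUC (Ile): third position 3-fold.
Codon 8 UCU (Ser): third position 4-fold.
Four-fold degenerate third positions: 4.

4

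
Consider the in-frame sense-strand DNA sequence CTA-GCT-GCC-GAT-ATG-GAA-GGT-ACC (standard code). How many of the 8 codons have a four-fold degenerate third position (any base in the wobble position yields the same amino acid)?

5

Codon 1 CTA (Leu): third position 4-fold.
Codon 2 GCT (Ala): third position 4-fold.
Codon 3 GCC (Ala): third position 4-fold.
Codon 4 GAT (Asp): third position 2-fold.
Codon 5 ATG (Met): third position 1-fold.
Codon 6 GAA (Glu): third position 2-fold.
Codon 7 GGT (Gly): third position 4-fold.
Codon 8 ACC (Thr): third position 4-fold.
Four-fold degenerate third positions: 5.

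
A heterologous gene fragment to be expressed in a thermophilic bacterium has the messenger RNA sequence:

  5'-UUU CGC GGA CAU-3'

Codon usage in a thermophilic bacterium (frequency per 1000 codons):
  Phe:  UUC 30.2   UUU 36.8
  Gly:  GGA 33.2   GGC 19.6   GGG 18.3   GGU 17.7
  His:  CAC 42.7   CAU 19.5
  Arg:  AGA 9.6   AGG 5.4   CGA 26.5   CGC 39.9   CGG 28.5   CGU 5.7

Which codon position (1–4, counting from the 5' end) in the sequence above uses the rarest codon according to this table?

Codon 1 UUU (Phe): 36.8 per 1000.
Codon 2 CGC (Arg): 39.9 per 1000.
Codon 3 GGA (Gly): 33.2 per 1000.
Codon 4 CAU (His): 19.5 per 1000.
Lowest frequency is 19.5 at codon 4.

4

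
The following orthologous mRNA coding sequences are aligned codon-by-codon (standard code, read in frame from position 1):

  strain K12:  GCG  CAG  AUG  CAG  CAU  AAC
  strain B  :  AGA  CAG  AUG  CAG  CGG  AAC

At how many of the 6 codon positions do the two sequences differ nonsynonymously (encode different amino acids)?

2

Codon 1: GCG Ala / AGA Arg — nonsynonymous.
Codon 2: CAG Gln / CAG Gln — identical.
Codon 3: AUG Met / AUG Met — identical.
Codon 4: CAG Gln / CAG Gln — identical.
Codon 5: CAU His / CGG Arg — nonsynonymous.
Codon 6: AAC Asn / AAC Asn — identical.
Nonsynonymous differences: 2.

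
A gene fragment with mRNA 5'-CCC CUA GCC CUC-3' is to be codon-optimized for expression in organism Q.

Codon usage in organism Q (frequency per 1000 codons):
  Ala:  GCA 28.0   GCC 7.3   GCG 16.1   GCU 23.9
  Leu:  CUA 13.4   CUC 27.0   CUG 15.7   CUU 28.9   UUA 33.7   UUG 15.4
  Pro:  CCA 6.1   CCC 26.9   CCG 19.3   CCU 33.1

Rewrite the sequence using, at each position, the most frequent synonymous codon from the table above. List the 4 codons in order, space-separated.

CCU UUA GCA UUA

Codon 1 (Pro): best is CCU at 33.1.
Codon 2 (Leu): best is UUA at 33.7.
Codon 3 (Ala): best is GCA at 28.0.
Codon 4 (Leu): best is UUA at 33.7.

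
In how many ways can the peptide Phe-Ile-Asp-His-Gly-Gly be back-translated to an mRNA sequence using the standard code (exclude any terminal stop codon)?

384

Phe: 2 codons.
Ile: 3 codons.
Asp: 2 codons.
His: 2 codons.
Gly: 4 codons.
Gly: 4 codons.
2 × 3 × 2 × 2 × 4 × 4 = 384.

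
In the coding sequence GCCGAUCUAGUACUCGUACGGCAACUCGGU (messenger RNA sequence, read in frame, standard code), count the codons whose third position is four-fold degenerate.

8

Codon 1 GCC (Ala): third position 4-fold.
Codon 2 GAU (Asp): third position 2-fold.
Codon 3 CUA (Leu): third position 4-fold.
Codon 4 GUA (Val): third position 4-fold.
Codon 5 CUC (Leu): third position 4-fold.
Codon 6 GUA (Val): third position 4-fold.
Codon 7 CGG (Arg): third position 4-fold.
Codon 8 CAA (Gln): third position 2-fold.
Codon 9 CUC (Leu): third position 4-fold.
Codon 10 GGU (Gly): third position 4-fold.
Four-fold degenerate third positions: 8.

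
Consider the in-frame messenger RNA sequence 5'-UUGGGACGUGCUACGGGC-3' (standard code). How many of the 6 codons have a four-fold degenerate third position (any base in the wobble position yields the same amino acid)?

Codon 1 UUG (Leu): third position 2-fold.
Codon 2 GGA (Gly): third position 4-fold.
Codon 3 CGU (Arg): third position 4-fold.
Codon 4 GCU (Ala): third position 4-fold.
Codon 5 ACG (Thr): third position 4-fold.
Codon 6 GGC (Gly): third position 4-fold.
Four-fold degenerate third positions: 5.

5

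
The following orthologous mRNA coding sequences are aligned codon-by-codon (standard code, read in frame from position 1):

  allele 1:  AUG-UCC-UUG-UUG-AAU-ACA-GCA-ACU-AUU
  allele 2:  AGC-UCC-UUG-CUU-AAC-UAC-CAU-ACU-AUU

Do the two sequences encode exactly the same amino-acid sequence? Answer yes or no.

no

Codon 1: AUG Met / AGC Ser — nonsynonymous.
Codon 2: UCC Ser / UCC Ser — identical.
Codon 3: UUG Leu / UUG Leu — identical.
Codon 4: UUG Leu / CUU Leu — synonymous.
Codon 5: AAU Asn / AAC Asn — synonymous.
Codon 6: ACA Thr / UAC Tyr — nonsynonymous.
Codon 7: GCA Ala / CAU His — nonsynonymous.
Codon 8: ACU Thr / ACU Thr — identical.
Codon 9: AUU Ile / AUU Ile — identical.
Nonsynonymous differences: 3 → different protein.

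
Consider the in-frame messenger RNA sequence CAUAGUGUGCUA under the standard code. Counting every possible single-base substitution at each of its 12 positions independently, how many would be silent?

Codon 1 (CAU, His): 1 synonymous substitution.
Codon 2 (AGU, Ser): 1 synonymous substitution.
Codon 3 (GUG, Val): 3 synonymous substitutions.
Codon 4 (CUA, Leu): 4 synonymous substitutions.
Total: 1 + 1 + 3 + 4 = 9.

9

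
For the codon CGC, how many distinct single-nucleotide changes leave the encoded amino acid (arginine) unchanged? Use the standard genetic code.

3

Position 1: none → 0 synonymous.
Position 2: none → 0 synonymous.
Position 3: CGU, CGA, CGG → 3 synonymous.
Total: 0 + 0 + 3 = 3.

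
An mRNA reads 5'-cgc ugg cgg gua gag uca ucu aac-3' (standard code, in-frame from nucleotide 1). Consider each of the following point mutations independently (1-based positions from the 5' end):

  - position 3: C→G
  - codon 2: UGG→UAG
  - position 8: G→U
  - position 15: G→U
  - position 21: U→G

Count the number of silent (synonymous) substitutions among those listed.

2

Codon 1: CGC (Arg) → CGG (Arg) — synonymous.
Codon 2: UGG (Trp) → UAG (Stop) — nonsense.
Codon 3: CGG (Arg) → CUG (Leu) — missense.
Codon 5: GAG (Glu) → GAU (Asp) — missense.
Codon 7: UCU (Ser) → UCG (Ser) — synonymous.
Synonymous: 2 of 5.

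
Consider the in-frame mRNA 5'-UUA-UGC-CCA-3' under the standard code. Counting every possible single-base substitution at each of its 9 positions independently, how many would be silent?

Codon 1 (UUA, Leu): 2 synonymous substitutions.
Codon 2 (UGC, Cys): 1 synonymous substitution.
Codon 3 (CCA, Pro): 3 synonymous substitutions.
Total: 2 + 1 + 3 = 6.

6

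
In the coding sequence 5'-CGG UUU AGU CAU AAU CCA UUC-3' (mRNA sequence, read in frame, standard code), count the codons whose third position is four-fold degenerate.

Codon 1 CGG (Arg): third position 4-fold.
Codon 2 UUU (Phe): third position 2-fold.
Codon 3 AGU (Ser): third position 2-fold.
Codon 4 CAU (His): third position 2-fold.
Codon 5 AAU (Asn): third position 2-fold.
Codon 6 CCA (Pro): third position 4-fold.
Codon 7 UUC (Phe): third position 2-fold.
Four-fold degenerate third positions: 2.

2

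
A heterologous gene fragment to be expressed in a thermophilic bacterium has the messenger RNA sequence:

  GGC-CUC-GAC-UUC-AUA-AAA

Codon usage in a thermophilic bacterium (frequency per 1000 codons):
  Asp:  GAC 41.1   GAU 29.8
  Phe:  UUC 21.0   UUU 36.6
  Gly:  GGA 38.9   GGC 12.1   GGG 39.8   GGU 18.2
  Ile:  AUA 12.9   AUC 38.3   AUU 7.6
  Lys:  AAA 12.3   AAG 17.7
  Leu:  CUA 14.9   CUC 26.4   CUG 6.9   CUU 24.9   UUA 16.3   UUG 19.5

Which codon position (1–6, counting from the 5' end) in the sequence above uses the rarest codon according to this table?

1

Codon 1 GGC (Gly): 12.1 per 1000.
Codon 2 CUC (Leu): 26.4 per 1000.
Codon 3 GAC (Asp): 41.1 per 1000.
Codon 4 UUC (Phe): 21.0 per 1000.
Codon 5 AUA (Ile): 12.9 per 1000.
Codon 6 AAA (Lys): 12.3 per 1000.
Lowest frequency is 12.1 at codon 1.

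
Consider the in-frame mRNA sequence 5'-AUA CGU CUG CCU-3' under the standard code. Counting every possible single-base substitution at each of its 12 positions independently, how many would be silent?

Codon 1 (AUA, Ile): 2 synonymous substitutions.
Codon 2 (CGU, Arg): 3 synonymous substitutions.
Codon 3 (CUG, Leu): 4 synonymous substitutions.
Codon 4 (CCU, Pro): 3 synonymous substitutions.
Total: 2 + 3 + 4 + 3 = 12.

12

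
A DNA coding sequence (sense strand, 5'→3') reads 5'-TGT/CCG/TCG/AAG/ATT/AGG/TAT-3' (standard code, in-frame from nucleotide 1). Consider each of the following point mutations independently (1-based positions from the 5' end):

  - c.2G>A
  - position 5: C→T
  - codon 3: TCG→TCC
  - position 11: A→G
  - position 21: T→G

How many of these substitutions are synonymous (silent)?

1

Codon 1: TGT (Cys) → TAT (Tyr) — missense.
Codon 2: CCG (Pro) → CTG (Leu) — missense.
Codon 3: TCG (Ser) → TCC (Ser) — synonymous.
Codon 4: AAG (Lys) → AGG (Arg) — missense.
Codon 7: TAT (Tyr) → TAG (Stop) — nonsense.
Synonymous: 1 of 5.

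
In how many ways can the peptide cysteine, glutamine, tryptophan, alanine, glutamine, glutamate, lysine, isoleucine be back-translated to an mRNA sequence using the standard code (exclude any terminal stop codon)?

384

Cys: 2 codons.
Gln: 2 codons.
Trp: 1 codon.
Ala: 4 codons.
Gln: 2 codons.
Glu: 2 codons.
Lys: 2 codons.
Ile: 3 codons.
2 × 2 × 1 × 4 × 2 × 2 × 2 × 3 = 384.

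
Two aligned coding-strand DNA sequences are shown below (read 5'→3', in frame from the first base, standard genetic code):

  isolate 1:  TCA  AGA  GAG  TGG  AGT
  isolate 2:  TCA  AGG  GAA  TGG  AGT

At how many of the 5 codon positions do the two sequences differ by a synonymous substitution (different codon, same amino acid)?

2

Codon 1: TCA Ser / TCA Ser — identical.
Codon 2: AGA Arg / AGG Arg — synonymous.
Codon 3: GAG Glu / GAA Glu — synonymous.
Codon 4: TGG Trp / TGG Trp — identical.
Codon 5: AGT Ser / AGT Ser — identical.
Synonymous differences: 2.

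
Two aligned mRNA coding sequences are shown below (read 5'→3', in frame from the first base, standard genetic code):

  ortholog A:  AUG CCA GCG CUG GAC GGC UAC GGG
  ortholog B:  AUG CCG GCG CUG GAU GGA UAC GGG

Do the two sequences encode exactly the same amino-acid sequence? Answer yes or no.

Codon 1: AUG Met / AUG Met — identical.
Codon 2: CCA Pro / CCG Pro — synonymous.
Codon 3: GCG Ala / GCG Ala — identical.
Codon 4: CUG Leu / CUG Leu — identical.
Codon 5: GAC Asp / GAU Asp — synonymous.
Codon 6: GGC Gly / GGA Gly — synonymous.
Codon 7: UAC Tyr / UAC Tyr — identical.
Codon 8: GGG Gly / GGG Gly — identical.
Nonsynonymous differences: 0 → same protein.

yes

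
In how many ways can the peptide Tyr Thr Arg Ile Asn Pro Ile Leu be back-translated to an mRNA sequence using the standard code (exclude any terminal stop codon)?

Tyr: 2 codons.
Thr: 4 codons.
Arg: 6 codons.
Ile: 3 codons.
Asn: 2 codons.
Pro: 4 codons.
Ile: 3 codons.
Leu: 6 codons.
2 × 4 × 6 × 3 × 2 × 4 × 3 × 6 = 20736.

20736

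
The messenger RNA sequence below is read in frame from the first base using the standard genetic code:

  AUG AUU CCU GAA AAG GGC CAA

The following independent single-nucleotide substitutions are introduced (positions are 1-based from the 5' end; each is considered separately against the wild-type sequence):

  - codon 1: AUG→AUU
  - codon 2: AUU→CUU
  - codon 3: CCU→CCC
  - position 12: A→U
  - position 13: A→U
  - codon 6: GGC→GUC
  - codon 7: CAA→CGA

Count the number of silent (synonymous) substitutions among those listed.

1

Codon 1: AUG (Met) → AUU (Ile) — missense.
Codon 2: AUU (Ile) → CUU (Leu) — missense.
Codon 3: CCU (Pro) → CCC (Pro) — synonymous.
Codon 4: GAA (Glu) → GAU (Asp) — missense.
Codon 5: AAG (Lys) → UAG (Stop) — nonsense.
Codon 6: GGC (Gly) → GUC (Val) — missense.
Codon 7: CAA (Gln) → CGA (Arg) — missense.
Synonymous: 1 of 7.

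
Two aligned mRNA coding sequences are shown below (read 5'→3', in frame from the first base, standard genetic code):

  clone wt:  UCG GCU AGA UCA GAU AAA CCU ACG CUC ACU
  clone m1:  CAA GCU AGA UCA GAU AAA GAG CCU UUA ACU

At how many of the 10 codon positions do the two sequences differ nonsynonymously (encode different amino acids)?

3

Codon 1: UCG Ser / CAA Gln — nonsynonymous.
Codon 2: GCU Ala / GCU Ala — identical.
Codon 3: AGA Arg / AGA Arg — identical.
Codon 4: UCA Ser / UCA Ser — identical.
Codon 5: GAU Asp / GAU Asp — identical.
Codon 6: AAA Lys / AAA Lys — identical.
Codon 7: CCU Pro / GAG Glu — nonsynonymous.
Codon 8: ACG Thr / CCU Pro — nonsynonymous.
Codon 9: CUC Leu / UUA Leu — synonymous.
Codon 10: ACU Thr / ACU Thr — identical.
Nonsynonymous differences: 3.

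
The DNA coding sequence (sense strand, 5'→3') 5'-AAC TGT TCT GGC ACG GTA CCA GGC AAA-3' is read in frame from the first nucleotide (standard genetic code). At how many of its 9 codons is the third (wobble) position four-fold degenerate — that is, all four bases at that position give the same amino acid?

Codon 1 AAC (Asn): third position 2-fold.
Codon 2 TGT (Cys): third position 2-fold.
Codon 3 TCT (Ser): third position 4-fold.
Codon 4 GGC (Gly): third position 4-fold.
Codon 5 ACG (Thr): third position 4-fold.
Codon 6 GTA (Val): third position 4-fold.
Codon 7 CCA (Pro): third position 4-fold.
Codon 8 GGC (Gly): third position 4-fold.
Codon 9 AAA (Lys): third position 2-fold.
Four-fold degenerate third positions: 6.

6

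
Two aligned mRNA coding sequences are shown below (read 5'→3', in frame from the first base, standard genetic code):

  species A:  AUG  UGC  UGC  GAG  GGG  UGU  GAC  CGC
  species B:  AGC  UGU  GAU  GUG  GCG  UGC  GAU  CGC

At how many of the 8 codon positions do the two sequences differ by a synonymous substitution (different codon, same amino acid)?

Codon 1: AUG Met / AGC Ser — nonsynonymous.
Codon 2: UGC Cys / UGU Cys — synonymous.
Codon 3: UGC Cys / GAU Asp — nonsynonymous.
Codon 4: GAG Glu / GUG Val — nonsynonymous.
Codon 5: GGG Gly / GCG Ala — nonsynonymous.
Codon 6: UGU Cys / UGC Cys — synonymous.
Codon 7: GAC Asp / GAU Asp — synonymous.
Codon 8: CGC Arg / CGC Arg — identical.
Synonymous differences: 3.

3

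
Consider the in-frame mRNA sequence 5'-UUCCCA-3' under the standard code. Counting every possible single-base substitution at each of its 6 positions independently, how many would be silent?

Codon 1 (UUC, Phe): 1 synonymous substitution.
Codon 2 (CCA, Pro): 3 synonymous substitutions.
Total: 1 + 3 = 4.

4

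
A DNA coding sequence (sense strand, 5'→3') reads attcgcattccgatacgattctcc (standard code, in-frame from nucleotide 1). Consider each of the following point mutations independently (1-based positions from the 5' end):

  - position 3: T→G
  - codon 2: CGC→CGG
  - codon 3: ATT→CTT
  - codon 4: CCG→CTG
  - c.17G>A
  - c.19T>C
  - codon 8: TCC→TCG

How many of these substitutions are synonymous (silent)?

2

Codon 1: ATT (Ile) → ATG (Met) — missense.
Codon 2: CGC (Arg) → CGG (Arg) — synonymous.
Codon 3: ATT (Ile) → CTT (Leu) — missense.
Codon 4: CCG (Pro) → CTG (Leu) — missense.
Codon 6: CGA (Arg) → CAA (Gln) — missense.
Codon 7: TTC (Phe) → CTC (Leu) — missense.
Codon 8: TCC (Ser) → TCG (Ser) — synonymous.
Synonymous: 2 of 7.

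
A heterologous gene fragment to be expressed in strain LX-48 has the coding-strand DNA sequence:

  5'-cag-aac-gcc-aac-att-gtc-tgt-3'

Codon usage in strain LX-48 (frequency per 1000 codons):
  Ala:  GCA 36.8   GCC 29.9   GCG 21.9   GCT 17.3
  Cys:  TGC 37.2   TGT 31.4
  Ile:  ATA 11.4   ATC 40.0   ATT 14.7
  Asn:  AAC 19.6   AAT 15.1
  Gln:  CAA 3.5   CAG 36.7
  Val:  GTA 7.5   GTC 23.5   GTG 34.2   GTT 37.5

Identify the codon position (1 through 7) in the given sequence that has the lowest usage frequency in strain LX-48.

5

Codon 1 CAG (Gln): 36.7 per 1000.
Codon 2 AAC (Asn): 19.6 per 1000.
Codon 3 GCC (Ala): 29.9 per 1000.
Codon 4 AAC (Asn): 19.6 per 1000.
Codon 5 ATT (Ile): 14.7 per 1000.
Codon 6 GTC (Val): 23.5 per 1000.
Codon 7 TGT (Cys): 31.4 per 1000.
Lowest frequency is 14.7 at codon 5.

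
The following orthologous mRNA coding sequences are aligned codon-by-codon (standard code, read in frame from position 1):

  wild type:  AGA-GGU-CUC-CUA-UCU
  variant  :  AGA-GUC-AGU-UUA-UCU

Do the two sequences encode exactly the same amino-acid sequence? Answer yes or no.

no

Codon 1: AGA Arg / AGA Arg — identical.
Codon 2: GGU Gly / GUC Val — nonsynonymous.
Codon 3: CUC Leu / AGU Ser — nonsynonymous.
Codon 4: CUA Leu / UUA Leu — synonymous.
Codon 5: UCU Ser / UCU Ser — identical.
Nonsynonymous differences: 2 → different protein.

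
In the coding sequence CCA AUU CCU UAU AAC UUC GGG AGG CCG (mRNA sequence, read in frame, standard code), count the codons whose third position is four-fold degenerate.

4

Codon 1 CCA (Pro): third position 4-fold.
Codon 2 AUU (Ile): third position 3-fold.
Codon 3 CCU (Pro): third position 4-fold.
Codon 4 UAU (Tyr): third position 2-fold.
Codon 5 AAC (Asn): third position 2-fold.
Codon 6 UUC (Phe): third position 2-fold.
Codon 7 GGG (Gly): third position 4-fold.
Codon 8 AGG (Arg): third position 2-fold.
Codon 9 CCG (Pro): third position 4-fold.
Four-fold degenerate third positions: 4.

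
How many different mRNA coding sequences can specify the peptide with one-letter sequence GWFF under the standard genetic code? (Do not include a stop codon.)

16

Gly: 4 codons.
Trp: 1 codon.
Phe: 2 codons.
Phe: 2 codons.
4 × 1 × 2 × 2 = 16.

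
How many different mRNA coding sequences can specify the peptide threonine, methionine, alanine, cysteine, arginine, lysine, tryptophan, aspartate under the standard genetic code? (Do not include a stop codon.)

Thr: 4 codons.
Met: 1 codon.
Ala: 4 codons.
Cys: 2 codons.
Arg: 6 codons.
Lys: 2 codons.
Trp: 1 codon.
Asp: 2 codons.
4 × 1 × 4 × 2 × 6 × 2 × 1 × 2 = 768.

768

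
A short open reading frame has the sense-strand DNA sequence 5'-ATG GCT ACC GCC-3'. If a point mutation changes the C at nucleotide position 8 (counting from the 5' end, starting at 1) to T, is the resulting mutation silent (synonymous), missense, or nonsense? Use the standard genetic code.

missense

Position 8 falls in codon 3: ACC → Thr.
After the substitution the codon is ATC → Ile.
Thr ≠ Ile, so this is a missense mutation.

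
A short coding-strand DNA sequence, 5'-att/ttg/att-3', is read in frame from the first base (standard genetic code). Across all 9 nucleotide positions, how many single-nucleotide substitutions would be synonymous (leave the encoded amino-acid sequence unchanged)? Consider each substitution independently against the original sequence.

6

Codon 1 (ATT, Ile): 2 synonymous substitutions.
Codon 2 (TTG, Leu): 2 synonymous substitutions.
Codon 3 (ATT, Ile): 2 synonymous substitutions.
Total: 2 + 2 + 2 = 6.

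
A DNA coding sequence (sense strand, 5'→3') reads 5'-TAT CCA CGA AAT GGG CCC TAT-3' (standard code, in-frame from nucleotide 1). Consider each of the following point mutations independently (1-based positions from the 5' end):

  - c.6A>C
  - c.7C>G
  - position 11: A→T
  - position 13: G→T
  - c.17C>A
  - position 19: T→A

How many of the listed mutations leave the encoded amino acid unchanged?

Codon 2: CCA (Pro) → CCC (Pro) — synonymous.
Codon 3: CGA (Arg) → GGA (Gly) — missense.
Codon 4: AAT (Asn) → ATT (Ile) — missense.
Codon 5: GGG (Gly) → TGG (Trp) — missense.
Codon 6: CCC (Pro) → CAC (His) — missense.
Codon 7: TAT (Tyr) → AAT (Asn) — missense.
Synonymous: 1 of 6.

1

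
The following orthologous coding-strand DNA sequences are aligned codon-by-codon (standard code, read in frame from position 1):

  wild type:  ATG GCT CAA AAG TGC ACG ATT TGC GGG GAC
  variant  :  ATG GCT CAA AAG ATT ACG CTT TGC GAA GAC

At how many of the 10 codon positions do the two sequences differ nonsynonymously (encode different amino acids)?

Codon 1: ATG Met / ATG Met — identical.
Codon 2: GCT Ala / GCT Ala — identical.
Codon 3: CAA Gln / CAA Gln — identical.
Codon 4: AAG Lys / AAG Lys — identical.
Codon 5: TGC Cys / ATT Ile — nonsynonymous.
Codon 6: ACG Thr / ACG Thr — identical.
Codon 7: ATT Ile / CTT Leu — nonsynonymous.
Codon 8: TGC Cys / TGC Cys — identical.
Codon 9: GGG Gly / GAA Glu — nonsynonymous.
Codon 10: GAC Asp / GAC Asp — identical.
Nonsynonymous differences: 3.

3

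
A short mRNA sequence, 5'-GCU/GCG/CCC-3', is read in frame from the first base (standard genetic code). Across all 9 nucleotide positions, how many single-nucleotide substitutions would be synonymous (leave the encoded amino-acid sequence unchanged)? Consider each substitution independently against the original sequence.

9

Codon 1 (GCU, Ala): 3 synonymous substitutions.
Codon 2 (GCG, Ala): 3 synonymous substitutions.
Codon 3 (CCC, Pro): 3 synonymous substitutions.
Total: 3 + 3 + 3 = 9.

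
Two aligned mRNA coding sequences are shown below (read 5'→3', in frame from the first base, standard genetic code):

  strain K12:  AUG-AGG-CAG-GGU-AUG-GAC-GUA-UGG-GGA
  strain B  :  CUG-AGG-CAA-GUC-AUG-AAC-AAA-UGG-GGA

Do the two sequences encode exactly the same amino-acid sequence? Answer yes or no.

Codon 1: AUG Met / CUG Leu — nonsynonymous.
Codon 2: AGG Arg / AGG Arg — identical.
Codon 3: CAG Gln / CAA Gln — synonymous.
Codon 4: GGU Gly / GUC Val — nonsynonymous.
Codon 5: AUG Met / AUG Met — identical.
Codon 6: GAC Asp / AAC Asn — nonsynonymous.
Codon 7: GUA Val / AAA Lys — nonsynonymous.
Codon 8: UGG Trp / UGG Trp — identical.
Codon 9: GGA Gly / GGA Gly — identical.
Nonsynonymous differences: 4 → different protein.

no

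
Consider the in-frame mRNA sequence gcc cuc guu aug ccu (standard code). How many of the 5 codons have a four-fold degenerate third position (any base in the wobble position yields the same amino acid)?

Codon 1 GCC (Ala): third position 4-fold.
Codon 2 CUC (Leu): third position 4-fold.
Codon 3 GUU (Val): third position 4-fold.
Codon 4 AUG (Met): third position 1-fold.
Codon 5 CCU (Pro): third position 4-fold.
Four-fold degenerate third positions: 4.

4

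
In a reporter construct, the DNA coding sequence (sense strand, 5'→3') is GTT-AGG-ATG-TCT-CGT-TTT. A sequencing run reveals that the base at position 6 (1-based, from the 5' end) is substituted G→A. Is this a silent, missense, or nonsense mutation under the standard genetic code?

Position 6 falls in codon 2: AGG → Arg.
After the substitution the codon is AGA → Arg.
Both encode Arg, so the change is synonymous.

silent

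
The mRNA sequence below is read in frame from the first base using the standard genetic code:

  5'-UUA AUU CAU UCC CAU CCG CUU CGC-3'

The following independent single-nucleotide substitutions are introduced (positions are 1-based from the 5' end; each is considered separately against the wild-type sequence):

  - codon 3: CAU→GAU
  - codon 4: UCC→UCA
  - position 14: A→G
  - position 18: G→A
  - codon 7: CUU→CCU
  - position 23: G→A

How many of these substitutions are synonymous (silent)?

Codon 3: CAU (His) → GAU (Asp) — missense.
Codon 4: UCC (Ser) → UCA (Ser) — synonymous.
Codon 5: CAU (His) → CGU (Arg) — missense.
Codon 6: CCG (Pro) → CCA (Pro) — synonymous.
Codon 7: CUU (Leu) → CCU (Pro) — missense.
Codon 8: CGC (Arg) → CAC (His) — missense.
Synonymous: 2 of 6.

2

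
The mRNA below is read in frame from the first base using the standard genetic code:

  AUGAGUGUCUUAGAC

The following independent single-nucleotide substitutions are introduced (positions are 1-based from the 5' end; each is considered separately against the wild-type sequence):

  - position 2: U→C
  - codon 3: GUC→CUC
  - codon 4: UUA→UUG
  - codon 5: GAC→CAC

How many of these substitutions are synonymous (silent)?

Codon 1: AUG (Met) → ACG (Thr) — missense.
Codon 3: GUC (Val) → CUC (Leu) — missense.
Codon 4: UUA (Leu) → UUG (Leu) — synonymous.
Codon 5: GAC (Asp) → CAC (His) — missense.
Synonymous: 1 of 4.

1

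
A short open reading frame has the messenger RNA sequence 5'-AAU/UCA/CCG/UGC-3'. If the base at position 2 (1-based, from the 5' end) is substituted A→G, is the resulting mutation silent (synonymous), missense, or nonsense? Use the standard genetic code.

Position 2 falls in codon 1: AAU → Asn.
After the substitution the codon is AGU → Ser.
Asn ≠ Ser, so this is a missense mutation.

missense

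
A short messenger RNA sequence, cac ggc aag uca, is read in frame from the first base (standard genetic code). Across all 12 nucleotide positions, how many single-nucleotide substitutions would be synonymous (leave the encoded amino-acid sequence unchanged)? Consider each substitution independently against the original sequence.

8

Codon 1 (CAC, His): 1 synonymous substitution.
Codon 2 (GGC, Gly): 3 synonymous substitutions.
Codon 3 (AAG, Lys): 1 synonymous substitution.
Codon 4 (UCA, Ser): 3 synonymous substitutions.
Total: 1 + 3 + 1 + 3 = 8.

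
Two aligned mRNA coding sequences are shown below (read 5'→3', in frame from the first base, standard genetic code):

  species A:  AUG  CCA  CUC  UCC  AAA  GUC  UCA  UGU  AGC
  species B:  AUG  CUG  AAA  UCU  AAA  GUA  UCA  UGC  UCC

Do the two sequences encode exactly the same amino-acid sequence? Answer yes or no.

Codon 1: AUG Met / AUG Met — identical.
Codon 2: CCA Pro / CUG Leu — nonsynonymous.
Codon 3: CUC Leu / AAA Lys — nonsynonymous.
Codon 4: UCC Ser / UCU Ser — synonymous.
Codon 5: AAA Lys / AAA Lys — identical.
Codon 6: GUC Val / GUA Val — synonymous.
Codon 7: UCA Ser / UCA Ser — identical.
Codon 8: UGU Cys / UGC Cys — synonymous.
Codon 9: AGC Ser / UCC Ser — synonymous.
Nonsynonymous differences: 2 → different protein.

no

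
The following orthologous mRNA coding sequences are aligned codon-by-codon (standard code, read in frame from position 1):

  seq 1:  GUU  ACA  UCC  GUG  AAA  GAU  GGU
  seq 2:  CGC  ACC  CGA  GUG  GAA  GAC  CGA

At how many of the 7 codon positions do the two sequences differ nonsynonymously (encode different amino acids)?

4

Codon 1: GUU Val / CGC Arg — nonsynonymous.
Codon 2: ACA Thr / ACC Thr — synonymous.
Codon 3: UCC Ser / CGA Arg — nonsynonymous.
Codon 4: GUG Val / GUG Val — identical.
Codon 5: AAA Lys / GAA Glu — nonsynonymous.
Codon 6: GAU Asp / GAC Asp — synonymous.
Codon 7: GGU Gly / CGA Arg — nonsynonymous.
Nonsynonymous differences: 4.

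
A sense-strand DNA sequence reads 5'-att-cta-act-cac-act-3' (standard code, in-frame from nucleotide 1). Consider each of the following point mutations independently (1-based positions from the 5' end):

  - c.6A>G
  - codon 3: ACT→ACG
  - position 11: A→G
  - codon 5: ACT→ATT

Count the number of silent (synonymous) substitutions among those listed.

Codon 2: CTA (Leu) → CTG (Leu) — synonymous.
Codon 3: ACT (Thr) → ACG (Thr) — synonymous.
Codon 4: CAC (His) → CGC (Arg) — missense.
Codon 5: ACT (Thr) → ATT (Ile) — missense.
Synonymous: 2 of 4.

2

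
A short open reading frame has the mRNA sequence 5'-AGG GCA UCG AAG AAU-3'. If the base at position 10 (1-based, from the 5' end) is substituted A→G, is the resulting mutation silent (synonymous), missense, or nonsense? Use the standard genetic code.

missense

Position 10 falls in codon 4: AAG → Lys.
After the substitution the codon is GAG → Glu.
Lys ≠ Glu, so this is a missense mutation.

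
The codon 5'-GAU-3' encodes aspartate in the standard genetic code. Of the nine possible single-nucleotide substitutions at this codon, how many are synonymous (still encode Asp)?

1

Position 1: none → 0 synonymous.
Position 2: none → 0 synonymous.
Position 3: GAC → 1 synonymous.
Total: 0 + 0 + 1 = 1.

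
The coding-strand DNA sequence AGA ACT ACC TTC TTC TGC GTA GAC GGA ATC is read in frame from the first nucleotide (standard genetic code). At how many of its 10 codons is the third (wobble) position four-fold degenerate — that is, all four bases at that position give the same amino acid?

Codon 1 AGA (Arg): third position 2-fold.
Codon 2 ACT (Thr): third position 4-fold.
Codon 3 ACC (Thr): third position 4-fold.
Codon 4 TTC (Phe): third position 2-fold.
Codon 5 TTC (Phe): third position 2-fold.
Codon 6 TGC (Cys): third position 2-fold.
Codon 7 GTA (Val): third position 4-fold.
Codon 8 GAC (Asp): third position 2-fold.
Codon 9 GGA (Gly): third position 4-fold.
Codon 10 ATC (Ile): third position 3-fold.
Four-fold degenerate third positions: 4.

4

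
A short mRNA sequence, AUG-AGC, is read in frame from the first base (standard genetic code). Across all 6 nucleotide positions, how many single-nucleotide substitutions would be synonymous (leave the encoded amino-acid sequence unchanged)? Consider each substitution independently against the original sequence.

1

Codon 1 (AUG, Met): 0 synonymous substitutions.
Codon 2 (AGC, Ser): 1 synonymous substitution.
Total: 0 + 1 = 1.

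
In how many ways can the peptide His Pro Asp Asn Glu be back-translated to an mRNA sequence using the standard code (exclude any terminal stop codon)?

His: 2 codons.
Pro: 4 codons.
Asp: 2 codons.
Asn: 2 codons.
Glu: 2 codons.
2 × 4 × 2 × 2 × 2 = 64.

64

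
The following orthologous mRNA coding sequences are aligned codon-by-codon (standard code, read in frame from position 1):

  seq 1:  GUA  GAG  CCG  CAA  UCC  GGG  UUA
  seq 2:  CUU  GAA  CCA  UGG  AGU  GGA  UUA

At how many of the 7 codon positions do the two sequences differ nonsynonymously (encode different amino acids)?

Codon 1: GUA Val / CUU Leu — nonsynonymous.
Codon 2: GAG Glu / GAA Glu — synonymous.
Codon 3: CCG Pro / CCA Pro — synonymous.
Codon 4: CAA Gln / UGG Trp — nonsynonymous.
Codon 5: UCC Ser / AGU Ser — synonymous.
Codon 6: GGG Gly / GGA Gly — synonymous.
Codon 7: UUA Leu / UUA Leu — identical.
Nonsynonymous differences: 2.

2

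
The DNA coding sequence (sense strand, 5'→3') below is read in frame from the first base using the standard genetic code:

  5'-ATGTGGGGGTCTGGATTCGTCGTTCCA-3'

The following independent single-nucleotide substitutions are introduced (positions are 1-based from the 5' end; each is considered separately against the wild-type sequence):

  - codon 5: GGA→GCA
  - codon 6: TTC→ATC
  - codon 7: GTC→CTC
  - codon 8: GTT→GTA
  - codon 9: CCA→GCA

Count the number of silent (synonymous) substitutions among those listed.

Codon 5: GGA (Gly) → GCA (Ala) — missense.
Codon 6: TTC (Phe) → ATC (Ile) — missense.
Codon 7: GTC (Val) → CTC (Leu) — missense.
Codon 8: GTT (Val) → GTA (Val) — synonymous.
Codon 9: CCA (Pro) → GCA (Ala) — missense.
Synonymous: 1 of 5.

1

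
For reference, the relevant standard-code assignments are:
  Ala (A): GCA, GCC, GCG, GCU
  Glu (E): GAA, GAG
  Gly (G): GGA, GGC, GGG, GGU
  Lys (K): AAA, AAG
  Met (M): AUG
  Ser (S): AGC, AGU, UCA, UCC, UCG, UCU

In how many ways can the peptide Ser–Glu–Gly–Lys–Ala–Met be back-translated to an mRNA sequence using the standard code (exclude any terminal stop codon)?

Ser: 6 codons.
Glu: 2 codons.
Gly: 4 codons.
Lys: 2 codons.
Ala: 4 codons.
Met: 1 codon.
6 × 2 × 4 × 2 × 4 × 1 = 384.

384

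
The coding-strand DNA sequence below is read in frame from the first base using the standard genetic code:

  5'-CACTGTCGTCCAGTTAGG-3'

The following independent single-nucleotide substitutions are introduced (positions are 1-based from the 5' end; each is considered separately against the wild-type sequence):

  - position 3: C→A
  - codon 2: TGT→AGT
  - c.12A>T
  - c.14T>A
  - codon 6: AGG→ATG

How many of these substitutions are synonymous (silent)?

1

Codon 1: CAC (His) → CAA (Gln) — missense.
Codon 2: TGT (Cys) → AGT (Ser) — missense.
Codon 4: CCA (Pro) → CCT (Pro) — synonymous.
Codon 5: GTT (Val) → GAT (Asp) — missense.
Codon 6: AGG (Arg) → ATG (Met) — missense.
Synonymous: 1 of 5.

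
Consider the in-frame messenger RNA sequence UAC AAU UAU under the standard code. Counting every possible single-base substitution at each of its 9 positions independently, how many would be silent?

Codon 1 (UAC, Tyr): 1 synonymous substitution.
Codon 2 (AAU, Asn): 1 synonymous substitution.
Codon 3 (UAU, Tyr): 1 synonymous substitution.
Total: 1 + 1 + 1 = 3.

3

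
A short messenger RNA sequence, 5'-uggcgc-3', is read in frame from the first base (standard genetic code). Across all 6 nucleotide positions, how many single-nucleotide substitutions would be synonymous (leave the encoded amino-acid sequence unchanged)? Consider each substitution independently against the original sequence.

3

Codon 1 (UGG, Trp): 0 synonymous substitutions.
Codon 2 (CGC, Arg): 3 synonymous substitutions.
Total: 0 + 3 = 3.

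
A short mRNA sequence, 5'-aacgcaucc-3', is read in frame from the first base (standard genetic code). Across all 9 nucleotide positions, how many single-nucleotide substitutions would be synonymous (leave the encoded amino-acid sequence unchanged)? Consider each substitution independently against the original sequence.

7

Codon 1 (AAC, Asn): 1 synonymous substitution.
Codon 2 (GCA, Ala): 3 synonymous substitutions.
Codon 3 (UCC, Ser): 3 synonymous substitutions.
Total: 1 + 3 + 3 = 7.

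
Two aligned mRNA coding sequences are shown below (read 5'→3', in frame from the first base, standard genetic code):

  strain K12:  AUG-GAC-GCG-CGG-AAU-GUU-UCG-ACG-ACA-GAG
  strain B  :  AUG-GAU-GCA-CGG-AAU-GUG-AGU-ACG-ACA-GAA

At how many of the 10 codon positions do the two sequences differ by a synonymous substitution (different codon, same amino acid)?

Codon 1: AUG Met / AUG Met — identical.
Codon 2: GAC Asp / GAU Asp — synonymous.
Codon 3: GCG Ala / GCA Ala — synonymous.
Codon 4: CGG Arg / CGG Arg — identical.
Codon 5: AAU Asn / AAU Asn — identical.
Codon 6: GUU Val / GUG Val — synonymous.
Codon 7: UCG Ser / AGU Ser — synonymous.
Codon 8: ACG Thr / ACG Thr — identical.
Codon 9: ACA Thr / ACA Thr — identical.
Codon 10: GAG Glu / GAA Glu — synonymous.
Synonymous differences: 5.

5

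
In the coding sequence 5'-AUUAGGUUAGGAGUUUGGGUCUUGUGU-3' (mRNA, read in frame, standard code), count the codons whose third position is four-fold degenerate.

3

Codon 1 AUU (Ile): third position 3-fold.
Codon 2 AGG (Arg): third position 2-fold.
Codon 3 UUA (Leu): third position 2-fold.
Codon 4 GGA (Gly): third position 4-fold.
Codon 5 GUU (Val): third position 4-fold.
Codon 6 UGG (Trp): third position 1-fold.
Codon 7 GUC (Val): third position 4-fold.
Codon 8 UUG (Leu): third position 2-fold.
Codon 9 UGU (Cys): third position 2-fold.
Four-fold degenerate third positions: 3.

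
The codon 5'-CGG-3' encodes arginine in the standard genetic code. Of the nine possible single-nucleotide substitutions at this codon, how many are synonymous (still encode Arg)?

4

Position 1: AGG → 1 synonymous.
Position 2: none → 0 synonymous.
Position 3: CGU, CGC, CGA → 3 synonymous.
Total: 1 + 0 + 3 = 4.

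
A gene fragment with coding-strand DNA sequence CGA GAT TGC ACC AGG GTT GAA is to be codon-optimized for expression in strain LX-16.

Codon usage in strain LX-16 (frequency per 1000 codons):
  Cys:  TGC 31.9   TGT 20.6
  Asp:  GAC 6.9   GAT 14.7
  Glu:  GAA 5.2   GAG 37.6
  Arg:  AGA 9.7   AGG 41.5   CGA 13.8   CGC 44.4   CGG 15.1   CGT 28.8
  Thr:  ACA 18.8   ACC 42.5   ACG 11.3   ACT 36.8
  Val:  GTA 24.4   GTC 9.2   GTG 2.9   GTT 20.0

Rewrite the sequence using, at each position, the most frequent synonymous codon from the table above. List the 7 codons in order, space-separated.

Codon 1 (Arg): best is CGC at 44.4.
Codon 2 (Asp): best is GAT at 14.7.
Codon 3 (Cys): best is TGC at 31.9.
Codon 4 (Thr): best is ACC at 42.5.
Codon 5 (Arg): best is CGC at 44.4.
Codon 6 (Val): best is GTA at 24.4.
Codon 7 (Glu): best is GAG at 37.6.

CGC GAT TGC ACC CGC GTA GAG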